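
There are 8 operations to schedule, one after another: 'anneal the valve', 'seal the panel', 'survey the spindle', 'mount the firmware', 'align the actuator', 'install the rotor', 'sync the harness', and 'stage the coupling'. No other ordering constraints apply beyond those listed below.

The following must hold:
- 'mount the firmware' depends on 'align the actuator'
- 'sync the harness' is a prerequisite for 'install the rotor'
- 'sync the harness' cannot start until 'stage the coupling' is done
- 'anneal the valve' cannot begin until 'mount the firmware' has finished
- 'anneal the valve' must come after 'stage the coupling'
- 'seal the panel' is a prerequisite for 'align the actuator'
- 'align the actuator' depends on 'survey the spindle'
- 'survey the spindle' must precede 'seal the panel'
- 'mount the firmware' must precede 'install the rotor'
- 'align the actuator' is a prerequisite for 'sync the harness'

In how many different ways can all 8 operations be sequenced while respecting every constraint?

23

2 operations have no prerequisites ('survey the spindle', 'stage the coupling'), so any of them could come first.
Counting all ways to extend the partial order to a total order gives 23.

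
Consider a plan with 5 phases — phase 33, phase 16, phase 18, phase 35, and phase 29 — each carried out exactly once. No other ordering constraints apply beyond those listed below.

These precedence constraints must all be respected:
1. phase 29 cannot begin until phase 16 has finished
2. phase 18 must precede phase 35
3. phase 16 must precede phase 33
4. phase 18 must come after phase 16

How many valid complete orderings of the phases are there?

12

Phase 16 is the only phase with nothing required before it, so every ordering starts there.
Counting all ways to extend the partial order to a total order gives 12.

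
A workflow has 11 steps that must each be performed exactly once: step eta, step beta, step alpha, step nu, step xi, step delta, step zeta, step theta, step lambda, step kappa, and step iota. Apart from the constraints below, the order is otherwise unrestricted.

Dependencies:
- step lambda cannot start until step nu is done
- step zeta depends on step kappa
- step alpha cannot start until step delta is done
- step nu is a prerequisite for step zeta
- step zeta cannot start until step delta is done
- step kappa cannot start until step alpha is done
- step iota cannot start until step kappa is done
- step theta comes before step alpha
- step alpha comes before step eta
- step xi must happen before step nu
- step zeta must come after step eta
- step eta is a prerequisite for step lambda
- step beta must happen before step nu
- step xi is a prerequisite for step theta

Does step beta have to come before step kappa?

Step beta and step kappa are not related by any chain of constraints.
A valid ordering placing step kappa before step beta exists, so the answer is no.

No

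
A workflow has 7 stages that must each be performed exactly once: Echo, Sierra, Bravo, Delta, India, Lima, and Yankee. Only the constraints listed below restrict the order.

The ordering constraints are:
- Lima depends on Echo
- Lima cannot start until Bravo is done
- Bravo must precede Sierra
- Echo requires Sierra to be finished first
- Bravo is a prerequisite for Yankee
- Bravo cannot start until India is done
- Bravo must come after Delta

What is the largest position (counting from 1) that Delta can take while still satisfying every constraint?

Every stage that must follow Delta has to come after it. Tracing all chains starting from Delta, those stages are: Echo, Sierra, Bravo, Lima, Yankee — 5 in total.
So at least 5 stages follow Delta, putting Delta no later than position 2. That position is achievable by scheduling everything else first.

2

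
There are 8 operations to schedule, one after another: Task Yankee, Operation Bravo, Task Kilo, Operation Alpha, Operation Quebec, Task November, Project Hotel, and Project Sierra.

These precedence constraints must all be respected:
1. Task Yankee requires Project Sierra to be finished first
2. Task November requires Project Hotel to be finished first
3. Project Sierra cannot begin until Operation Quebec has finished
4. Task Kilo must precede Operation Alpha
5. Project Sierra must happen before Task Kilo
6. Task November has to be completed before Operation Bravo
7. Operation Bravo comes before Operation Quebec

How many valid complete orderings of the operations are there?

3

Only Project Hotel has no prerequisites, so it must go first.
Systematically extending each partial ordering one operation at a time and counting, there are 3 complete orderings.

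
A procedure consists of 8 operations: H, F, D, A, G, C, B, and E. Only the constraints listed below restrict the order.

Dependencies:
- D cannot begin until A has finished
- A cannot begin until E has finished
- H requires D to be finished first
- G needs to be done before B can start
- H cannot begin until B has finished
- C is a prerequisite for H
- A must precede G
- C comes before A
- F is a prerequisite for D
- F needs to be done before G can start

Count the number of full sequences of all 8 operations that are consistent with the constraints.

24

The operations with no prerequisites are F, C, E; any of them can be placed first.
Enumerating by repeatedly choosing an available operation (one whose prerequisites are all placed) gives 24 distinct complete orderings.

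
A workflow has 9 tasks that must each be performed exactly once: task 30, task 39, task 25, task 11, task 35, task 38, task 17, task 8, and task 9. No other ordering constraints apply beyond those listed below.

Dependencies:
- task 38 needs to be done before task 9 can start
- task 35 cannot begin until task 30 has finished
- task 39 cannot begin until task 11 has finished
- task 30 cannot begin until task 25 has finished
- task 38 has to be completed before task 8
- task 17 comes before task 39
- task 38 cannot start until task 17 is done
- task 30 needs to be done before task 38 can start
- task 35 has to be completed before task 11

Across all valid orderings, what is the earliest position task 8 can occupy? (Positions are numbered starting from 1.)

5

Every task that must precede task 8 has to come before it. Tracing all chains that end at task 8, those tasks are: task 30, task 25, task 38, task 17 — 4 in total.
So at minimum 4 tasks come before task 8, putting task 8 no earlier than position 5. That position is achievable by scheduling exactly those predecessors first.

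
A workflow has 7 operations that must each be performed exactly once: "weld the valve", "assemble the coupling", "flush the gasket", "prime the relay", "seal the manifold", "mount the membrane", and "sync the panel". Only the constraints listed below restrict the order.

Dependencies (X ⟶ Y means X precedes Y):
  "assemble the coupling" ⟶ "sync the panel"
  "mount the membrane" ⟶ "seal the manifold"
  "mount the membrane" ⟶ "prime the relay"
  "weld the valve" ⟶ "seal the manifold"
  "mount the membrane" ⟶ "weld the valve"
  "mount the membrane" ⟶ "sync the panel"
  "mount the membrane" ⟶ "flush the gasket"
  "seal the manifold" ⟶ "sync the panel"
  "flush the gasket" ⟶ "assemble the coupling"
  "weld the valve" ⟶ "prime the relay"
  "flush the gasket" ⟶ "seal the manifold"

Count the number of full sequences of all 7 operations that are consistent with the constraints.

21

Only "mount the membrane" has no prerequisites, so it must go first.
Enumerating by repeatedly choosing an available operation (one whose prerequisites are all placed) gives 21 distinct complete orderings.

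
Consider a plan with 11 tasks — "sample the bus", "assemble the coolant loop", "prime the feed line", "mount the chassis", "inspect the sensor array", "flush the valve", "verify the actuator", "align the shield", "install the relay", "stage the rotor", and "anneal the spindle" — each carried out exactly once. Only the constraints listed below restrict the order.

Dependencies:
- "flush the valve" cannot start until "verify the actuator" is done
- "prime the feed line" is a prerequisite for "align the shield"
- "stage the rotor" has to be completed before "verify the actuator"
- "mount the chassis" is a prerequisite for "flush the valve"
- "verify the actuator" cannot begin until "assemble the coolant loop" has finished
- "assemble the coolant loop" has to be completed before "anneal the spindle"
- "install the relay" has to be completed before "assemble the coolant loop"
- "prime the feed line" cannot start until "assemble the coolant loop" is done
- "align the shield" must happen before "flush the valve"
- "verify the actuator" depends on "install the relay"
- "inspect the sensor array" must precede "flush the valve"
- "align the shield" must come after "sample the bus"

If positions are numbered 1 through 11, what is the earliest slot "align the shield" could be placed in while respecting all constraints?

Every task that must precede "align the shield" has to come before it. Tracing all chains that end at "align the shield", those tasks are: "sample the bus", "assemble the coolant loop", "prime the feed line", "install the relay" — 4 in total.
With 4 mandatory predecessors, the earliest "align the shield" can sit is position 4+1 = 5, and placing just those 4 first achieves it.

5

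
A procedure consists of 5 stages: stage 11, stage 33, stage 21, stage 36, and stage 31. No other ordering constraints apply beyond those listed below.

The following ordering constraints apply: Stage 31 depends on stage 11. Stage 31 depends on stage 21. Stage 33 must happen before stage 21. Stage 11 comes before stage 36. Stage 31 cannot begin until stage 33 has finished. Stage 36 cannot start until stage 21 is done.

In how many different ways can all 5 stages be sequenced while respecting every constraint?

6

The stages with no prerequisites are stage 11, stage 33; any of them can be placed first.
Enumerating by repeatedly choosing an available stage (one whose prerequisites are all placed) gives 6 distinct complete orderings.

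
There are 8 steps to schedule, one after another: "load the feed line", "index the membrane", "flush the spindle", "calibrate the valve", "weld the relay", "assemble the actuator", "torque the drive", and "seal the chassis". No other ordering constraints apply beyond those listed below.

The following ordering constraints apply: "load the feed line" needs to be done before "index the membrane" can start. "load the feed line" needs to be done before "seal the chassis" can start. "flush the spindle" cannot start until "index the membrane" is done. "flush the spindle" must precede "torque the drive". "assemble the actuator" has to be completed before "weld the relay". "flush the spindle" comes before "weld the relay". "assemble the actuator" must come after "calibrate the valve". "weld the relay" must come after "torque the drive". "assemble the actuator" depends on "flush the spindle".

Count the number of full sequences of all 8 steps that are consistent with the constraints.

61

2 steps have no prerequisites ("load the feed line", "calibrate the valve"), so any of them could come first.
Counting all ways to extend the partial order to a total order gives 61.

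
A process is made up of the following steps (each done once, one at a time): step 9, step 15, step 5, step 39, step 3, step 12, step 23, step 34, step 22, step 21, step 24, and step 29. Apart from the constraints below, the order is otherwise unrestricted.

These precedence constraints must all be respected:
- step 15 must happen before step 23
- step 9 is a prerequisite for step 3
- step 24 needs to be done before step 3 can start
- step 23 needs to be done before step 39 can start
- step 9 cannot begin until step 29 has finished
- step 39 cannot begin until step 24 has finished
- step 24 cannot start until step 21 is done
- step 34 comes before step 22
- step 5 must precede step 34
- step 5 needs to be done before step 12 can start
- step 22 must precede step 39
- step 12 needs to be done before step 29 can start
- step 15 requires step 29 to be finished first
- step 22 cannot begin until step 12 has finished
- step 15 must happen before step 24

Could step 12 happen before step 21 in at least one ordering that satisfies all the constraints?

No chain of constraints runs from step 21 to step 12, so step 21 is not required to come first.
That means at least one valid schedule has step 12 before step 21.

Yes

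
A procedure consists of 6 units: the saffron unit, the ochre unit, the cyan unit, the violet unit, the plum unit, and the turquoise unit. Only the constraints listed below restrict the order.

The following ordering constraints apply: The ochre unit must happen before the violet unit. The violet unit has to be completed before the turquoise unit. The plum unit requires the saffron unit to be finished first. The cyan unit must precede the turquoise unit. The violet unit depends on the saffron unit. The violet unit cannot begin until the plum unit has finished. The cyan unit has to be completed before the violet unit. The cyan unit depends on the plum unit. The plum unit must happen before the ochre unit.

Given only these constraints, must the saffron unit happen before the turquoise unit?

Yes

There is a constraint chain the saffron unit → the violet unit → the turquoise unit.
That forces the saffron unit before the turquoise unit in every valid schedule.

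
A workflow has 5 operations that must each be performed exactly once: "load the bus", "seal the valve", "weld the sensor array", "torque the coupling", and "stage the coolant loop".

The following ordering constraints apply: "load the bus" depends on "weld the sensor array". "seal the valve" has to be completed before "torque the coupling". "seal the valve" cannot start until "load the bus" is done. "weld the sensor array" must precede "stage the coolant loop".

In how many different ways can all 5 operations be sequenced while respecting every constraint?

4

"weld the sensor array" is the only operation with nothing required before it, so every ordering starts there.
Systematically extending each partial ordering one operation at a time and counting, there are 4 complete orderings.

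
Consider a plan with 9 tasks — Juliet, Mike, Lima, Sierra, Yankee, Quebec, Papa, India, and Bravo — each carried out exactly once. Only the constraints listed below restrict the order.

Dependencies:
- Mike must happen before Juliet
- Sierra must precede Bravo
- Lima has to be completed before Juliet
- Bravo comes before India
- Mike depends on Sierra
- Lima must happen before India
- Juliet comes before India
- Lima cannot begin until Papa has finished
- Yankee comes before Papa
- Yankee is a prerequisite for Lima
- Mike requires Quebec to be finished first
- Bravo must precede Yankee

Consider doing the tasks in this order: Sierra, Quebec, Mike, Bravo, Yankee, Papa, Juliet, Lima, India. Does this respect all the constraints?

In the proposed order, Juliet appears before Lima.
That contradicts the constraint that Lima must precede Juliet.

No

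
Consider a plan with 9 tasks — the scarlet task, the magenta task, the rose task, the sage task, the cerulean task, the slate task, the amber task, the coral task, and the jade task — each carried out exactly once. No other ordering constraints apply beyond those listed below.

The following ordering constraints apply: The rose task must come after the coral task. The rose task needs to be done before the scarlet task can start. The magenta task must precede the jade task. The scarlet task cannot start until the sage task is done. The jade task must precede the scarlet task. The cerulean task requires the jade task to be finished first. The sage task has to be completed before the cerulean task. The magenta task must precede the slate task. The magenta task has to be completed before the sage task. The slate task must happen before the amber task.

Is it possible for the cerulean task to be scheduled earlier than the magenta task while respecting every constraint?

Following the magenta task → the jade task → the cerulean task, the magenta task must precede the cerulean task in every valid ordering.
Hence the cerulean task can never be scheduled before the magenta task.

No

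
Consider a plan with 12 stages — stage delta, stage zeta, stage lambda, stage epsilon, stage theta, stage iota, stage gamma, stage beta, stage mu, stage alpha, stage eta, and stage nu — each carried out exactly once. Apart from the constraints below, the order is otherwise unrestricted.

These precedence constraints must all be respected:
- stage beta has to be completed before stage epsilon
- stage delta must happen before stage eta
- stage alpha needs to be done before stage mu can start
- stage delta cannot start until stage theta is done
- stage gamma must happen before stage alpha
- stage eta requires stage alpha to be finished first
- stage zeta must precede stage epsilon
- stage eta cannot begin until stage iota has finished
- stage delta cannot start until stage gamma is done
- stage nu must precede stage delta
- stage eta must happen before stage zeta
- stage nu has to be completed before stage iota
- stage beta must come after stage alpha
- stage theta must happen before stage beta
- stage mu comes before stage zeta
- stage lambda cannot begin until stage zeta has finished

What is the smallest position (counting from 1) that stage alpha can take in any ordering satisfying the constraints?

2

The only stage forced before stage alpha (directly or transitively) is stage gamma.
With 1 mandatory predecessor, the earliest stage alpha can sit is position 1+1 = 2, and placing just that one first achieves it.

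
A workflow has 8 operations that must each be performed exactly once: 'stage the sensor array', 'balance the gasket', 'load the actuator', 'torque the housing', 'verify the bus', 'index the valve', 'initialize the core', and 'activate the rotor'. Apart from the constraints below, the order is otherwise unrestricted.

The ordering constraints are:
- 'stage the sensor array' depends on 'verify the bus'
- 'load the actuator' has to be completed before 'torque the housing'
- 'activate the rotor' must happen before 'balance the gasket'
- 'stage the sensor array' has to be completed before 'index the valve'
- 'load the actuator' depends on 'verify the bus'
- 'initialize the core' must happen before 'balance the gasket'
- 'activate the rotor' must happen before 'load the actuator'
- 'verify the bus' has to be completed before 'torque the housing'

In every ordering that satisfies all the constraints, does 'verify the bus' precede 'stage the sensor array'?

Chaining the stated constraints: 'verify the bus' → 'stage the sensor array'.
That forces 'verify the bus' before 'stage the sensor array' in every valid schedule.

Yes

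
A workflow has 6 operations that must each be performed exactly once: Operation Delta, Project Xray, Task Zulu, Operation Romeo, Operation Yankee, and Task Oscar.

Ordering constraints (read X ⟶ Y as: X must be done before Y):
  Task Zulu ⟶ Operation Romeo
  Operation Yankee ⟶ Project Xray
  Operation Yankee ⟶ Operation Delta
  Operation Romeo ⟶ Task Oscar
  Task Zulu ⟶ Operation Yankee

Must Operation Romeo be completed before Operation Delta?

No

Operation Romeo and Operation Delta are not related by any chain of constraints.
So Operation Romeo can come before Operation Delta or after — it is not forced.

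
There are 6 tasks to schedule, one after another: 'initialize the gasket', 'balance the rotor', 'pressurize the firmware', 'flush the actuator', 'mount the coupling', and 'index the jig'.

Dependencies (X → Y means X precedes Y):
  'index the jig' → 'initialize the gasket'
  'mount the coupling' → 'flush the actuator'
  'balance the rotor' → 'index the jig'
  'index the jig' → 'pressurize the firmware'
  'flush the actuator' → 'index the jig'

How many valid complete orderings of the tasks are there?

The tasks with no prerequisites are 'balance the rotor', 'mount the coupling'; any of them can be placed first.
Enumerating by repeatedly choosing an available task (one whose prerequisites are all placed) gives 6 distinct complete orderings.

6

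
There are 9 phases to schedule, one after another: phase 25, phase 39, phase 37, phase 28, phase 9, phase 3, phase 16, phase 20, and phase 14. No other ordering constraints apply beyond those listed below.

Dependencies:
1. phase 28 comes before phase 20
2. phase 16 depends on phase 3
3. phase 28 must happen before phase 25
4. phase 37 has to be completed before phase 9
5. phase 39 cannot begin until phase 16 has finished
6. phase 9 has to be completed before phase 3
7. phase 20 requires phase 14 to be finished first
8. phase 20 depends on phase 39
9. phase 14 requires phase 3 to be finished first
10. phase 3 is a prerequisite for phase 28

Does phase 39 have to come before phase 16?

No

In fact the dependencies run the other way: phase 16 → phase 39.
So phase 39 never precedes phase 16.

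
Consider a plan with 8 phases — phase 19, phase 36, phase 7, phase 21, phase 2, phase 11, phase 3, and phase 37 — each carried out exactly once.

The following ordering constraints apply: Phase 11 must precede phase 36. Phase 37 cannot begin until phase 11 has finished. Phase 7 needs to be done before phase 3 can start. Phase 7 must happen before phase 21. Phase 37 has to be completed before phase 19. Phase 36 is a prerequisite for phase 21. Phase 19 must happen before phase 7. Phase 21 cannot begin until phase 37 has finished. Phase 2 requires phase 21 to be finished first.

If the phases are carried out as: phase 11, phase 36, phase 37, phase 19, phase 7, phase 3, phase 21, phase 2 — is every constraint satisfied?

Yes

Checking each listed constraint against this order: for instance, phase 36 is in position 2 and phase 21 in position 7, so that constraint holds — and the remaining constraints check out the same way.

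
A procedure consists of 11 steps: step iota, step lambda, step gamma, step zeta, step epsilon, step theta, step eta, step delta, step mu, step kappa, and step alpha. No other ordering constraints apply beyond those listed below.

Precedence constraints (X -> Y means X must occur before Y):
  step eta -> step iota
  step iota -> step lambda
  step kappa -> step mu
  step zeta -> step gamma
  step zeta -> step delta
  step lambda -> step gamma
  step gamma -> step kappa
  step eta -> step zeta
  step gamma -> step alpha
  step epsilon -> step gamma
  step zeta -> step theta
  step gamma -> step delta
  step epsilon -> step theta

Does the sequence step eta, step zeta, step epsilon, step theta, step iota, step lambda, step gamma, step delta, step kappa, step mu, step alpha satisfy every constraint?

Yes

Going through the constraints one by one, each required predecessor appears earlier in the sequence than its dependent — e.g. step zeta (position 2) is before step delta (position 8), as required.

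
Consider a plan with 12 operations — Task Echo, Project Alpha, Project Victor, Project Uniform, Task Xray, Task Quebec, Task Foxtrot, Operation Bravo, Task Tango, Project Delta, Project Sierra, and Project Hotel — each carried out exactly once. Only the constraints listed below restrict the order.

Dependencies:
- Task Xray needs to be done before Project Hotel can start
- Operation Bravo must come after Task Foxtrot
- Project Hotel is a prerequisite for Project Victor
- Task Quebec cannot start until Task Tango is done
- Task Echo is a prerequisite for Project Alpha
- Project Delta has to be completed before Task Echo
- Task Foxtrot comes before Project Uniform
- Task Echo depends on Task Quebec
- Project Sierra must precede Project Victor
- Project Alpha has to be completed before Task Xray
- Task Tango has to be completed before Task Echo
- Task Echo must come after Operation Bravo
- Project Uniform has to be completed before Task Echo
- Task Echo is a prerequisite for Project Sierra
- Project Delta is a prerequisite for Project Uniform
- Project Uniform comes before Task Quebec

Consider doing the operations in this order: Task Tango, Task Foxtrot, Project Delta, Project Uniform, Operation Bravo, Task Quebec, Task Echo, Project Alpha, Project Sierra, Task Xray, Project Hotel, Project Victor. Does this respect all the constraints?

Yes

Going through the constraints one by one, each required predecessor appears earlier in the sequence than its dependent — e.g. Task Tango (position 1) is before Task Echo (position 7), as required.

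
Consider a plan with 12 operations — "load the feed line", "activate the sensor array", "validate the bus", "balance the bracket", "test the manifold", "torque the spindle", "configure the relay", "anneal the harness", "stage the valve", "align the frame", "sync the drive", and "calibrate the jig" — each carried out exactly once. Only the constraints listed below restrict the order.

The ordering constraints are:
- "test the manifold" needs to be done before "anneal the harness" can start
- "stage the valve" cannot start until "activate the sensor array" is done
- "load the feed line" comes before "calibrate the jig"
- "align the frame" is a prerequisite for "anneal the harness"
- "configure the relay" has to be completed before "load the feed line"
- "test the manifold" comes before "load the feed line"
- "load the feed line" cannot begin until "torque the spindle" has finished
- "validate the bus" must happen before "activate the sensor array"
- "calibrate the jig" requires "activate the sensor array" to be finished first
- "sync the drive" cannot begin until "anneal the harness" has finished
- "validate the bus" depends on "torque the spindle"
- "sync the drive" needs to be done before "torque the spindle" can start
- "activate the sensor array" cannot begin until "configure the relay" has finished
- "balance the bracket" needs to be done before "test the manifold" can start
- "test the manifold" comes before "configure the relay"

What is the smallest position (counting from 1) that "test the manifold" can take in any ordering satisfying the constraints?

2

The only operation forced before "test the manifold" (directly or transitively) is "balance the bracket".
So at minimum 1 operation comes before "test the manifold", putting "test the manifold" no earlier than position 2. That position is achievable by scheduling exactly that predecessor first.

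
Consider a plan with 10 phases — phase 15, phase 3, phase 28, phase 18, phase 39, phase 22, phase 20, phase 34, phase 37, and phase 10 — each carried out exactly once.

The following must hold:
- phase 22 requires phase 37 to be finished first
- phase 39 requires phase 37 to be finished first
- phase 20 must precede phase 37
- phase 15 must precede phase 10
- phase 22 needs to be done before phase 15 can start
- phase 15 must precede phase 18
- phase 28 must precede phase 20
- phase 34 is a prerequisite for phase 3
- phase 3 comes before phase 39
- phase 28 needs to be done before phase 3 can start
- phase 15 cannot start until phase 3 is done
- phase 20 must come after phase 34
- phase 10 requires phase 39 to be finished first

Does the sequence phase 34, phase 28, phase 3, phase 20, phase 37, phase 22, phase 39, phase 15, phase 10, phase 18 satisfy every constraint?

Going through the constraints one by one, each required predecessor appears earlier in the sequence than its dependent — e.g. phase 3 (position 3) is before phase 15 (position 8), as required.

Yes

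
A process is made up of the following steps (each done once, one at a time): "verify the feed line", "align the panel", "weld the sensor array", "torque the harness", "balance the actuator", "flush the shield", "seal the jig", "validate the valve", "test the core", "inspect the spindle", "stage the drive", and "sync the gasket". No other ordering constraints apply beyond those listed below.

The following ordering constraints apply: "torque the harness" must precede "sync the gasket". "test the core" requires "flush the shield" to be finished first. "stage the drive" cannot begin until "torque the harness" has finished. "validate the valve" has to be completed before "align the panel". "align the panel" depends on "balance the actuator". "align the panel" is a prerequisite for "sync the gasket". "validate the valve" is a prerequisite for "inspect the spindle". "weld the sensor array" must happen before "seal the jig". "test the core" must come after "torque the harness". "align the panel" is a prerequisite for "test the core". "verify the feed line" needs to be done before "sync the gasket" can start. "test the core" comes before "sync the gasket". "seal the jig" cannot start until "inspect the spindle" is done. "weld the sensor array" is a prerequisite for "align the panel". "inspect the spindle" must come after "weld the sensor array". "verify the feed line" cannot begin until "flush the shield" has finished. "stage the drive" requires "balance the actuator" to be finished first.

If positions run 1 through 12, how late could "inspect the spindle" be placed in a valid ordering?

The only step forced after "inspect the spindle" (directly or by a chain) is "seal the jig".
So at least 1 step follows "inspect the spindle", putting "inspect the spindle" no later than position 11. That position is achievable by scheduling everything else first.

11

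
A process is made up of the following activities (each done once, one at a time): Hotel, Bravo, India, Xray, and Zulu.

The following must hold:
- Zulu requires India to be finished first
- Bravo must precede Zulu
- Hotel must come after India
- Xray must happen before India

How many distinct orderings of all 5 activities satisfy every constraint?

7

The activities with no prerequisites are Bravo, Xray; any of them can be placed first.
Systematically extending each partial ordering one activity at a time and counting, there are 7 complete orderings.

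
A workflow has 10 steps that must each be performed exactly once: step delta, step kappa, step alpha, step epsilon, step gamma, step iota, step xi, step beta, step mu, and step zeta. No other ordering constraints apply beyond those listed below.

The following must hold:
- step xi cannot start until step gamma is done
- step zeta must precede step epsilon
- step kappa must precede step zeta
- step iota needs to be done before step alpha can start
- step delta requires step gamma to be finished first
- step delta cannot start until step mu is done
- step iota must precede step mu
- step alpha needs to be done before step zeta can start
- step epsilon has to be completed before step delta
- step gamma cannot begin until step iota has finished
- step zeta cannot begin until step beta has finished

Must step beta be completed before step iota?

No

Step beta and step iota are not related by any chain of constraints.
So step beta can come before step iota or after — it is not forced.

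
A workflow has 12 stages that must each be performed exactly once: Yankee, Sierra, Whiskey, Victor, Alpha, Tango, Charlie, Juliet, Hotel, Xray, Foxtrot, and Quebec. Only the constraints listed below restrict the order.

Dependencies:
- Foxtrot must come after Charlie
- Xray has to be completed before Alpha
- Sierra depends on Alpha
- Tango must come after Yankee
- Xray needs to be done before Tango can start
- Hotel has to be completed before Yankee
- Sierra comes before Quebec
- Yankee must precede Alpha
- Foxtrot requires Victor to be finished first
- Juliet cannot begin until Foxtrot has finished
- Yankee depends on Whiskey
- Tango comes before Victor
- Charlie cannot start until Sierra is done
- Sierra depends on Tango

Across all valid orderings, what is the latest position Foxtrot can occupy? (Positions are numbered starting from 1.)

Following the constraints forward from Foxtrot, its only required successor is Juliet.
With 1 mandatory successor out of 12 stages total, the latest slot for Foxtrot is 12−1 = 11, and it's reachable by doing all non-successors before Foxtrot.

11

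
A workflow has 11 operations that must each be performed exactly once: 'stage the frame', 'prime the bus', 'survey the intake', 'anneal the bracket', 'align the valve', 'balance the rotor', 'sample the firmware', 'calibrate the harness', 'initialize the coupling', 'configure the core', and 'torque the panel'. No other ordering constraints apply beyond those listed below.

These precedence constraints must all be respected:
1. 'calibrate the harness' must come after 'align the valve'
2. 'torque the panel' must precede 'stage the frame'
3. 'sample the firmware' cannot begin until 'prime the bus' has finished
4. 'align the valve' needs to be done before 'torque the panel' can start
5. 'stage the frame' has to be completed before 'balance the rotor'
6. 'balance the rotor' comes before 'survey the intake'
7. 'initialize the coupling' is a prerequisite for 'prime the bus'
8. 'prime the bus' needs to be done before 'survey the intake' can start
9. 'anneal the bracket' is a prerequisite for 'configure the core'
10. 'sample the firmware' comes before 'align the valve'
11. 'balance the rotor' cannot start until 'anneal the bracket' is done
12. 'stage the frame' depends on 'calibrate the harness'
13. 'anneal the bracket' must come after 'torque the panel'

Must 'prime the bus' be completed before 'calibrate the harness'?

Yes

Chaining the stated constraints: 'prime the bus' → 'sample the firmware' → 'align the valve' → 'calibrate the harness'.
That forces 'prime the bus' before 'calibrate the harness' in every valid schedule.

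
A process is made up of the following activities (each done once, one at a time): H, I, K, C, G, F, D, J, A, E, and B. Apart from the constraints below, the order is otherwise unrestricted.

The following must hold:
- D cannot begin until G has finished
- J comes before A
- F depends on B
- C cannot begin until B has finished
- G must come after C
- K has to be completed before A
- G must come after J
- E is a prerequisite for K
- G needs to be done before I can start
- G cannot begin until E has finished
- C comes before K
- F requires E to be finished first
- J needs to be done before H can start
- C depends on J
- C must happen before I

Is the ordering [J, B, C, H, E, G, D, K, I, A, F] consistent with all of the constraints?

Going through the constraints one by one, each required predecessor appears earlier in the sequence than its dependent — e.g. J (position 1) is before A (position 10), as required.

Yes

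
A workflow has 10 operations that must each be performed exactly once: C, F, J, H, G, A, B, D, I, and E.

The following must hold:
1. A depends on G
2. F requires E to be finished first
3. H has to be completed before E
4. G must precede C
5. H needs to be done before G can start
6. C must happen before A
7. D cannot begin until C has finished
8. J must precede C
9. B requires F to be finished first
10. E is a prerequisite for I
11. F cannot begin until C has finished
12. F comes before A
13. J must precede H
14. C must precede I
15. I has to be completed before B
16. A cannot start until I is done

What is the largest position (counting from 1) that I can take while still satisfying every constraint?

The operations that are forced after I, directly or by a chain of constraints, are A, B. That's 2 operations.
With 2 mandatory successors out of 10 operations total, the latest slot for I is 10−2 = 8, and it's reachable by doing all non-successors before I.

8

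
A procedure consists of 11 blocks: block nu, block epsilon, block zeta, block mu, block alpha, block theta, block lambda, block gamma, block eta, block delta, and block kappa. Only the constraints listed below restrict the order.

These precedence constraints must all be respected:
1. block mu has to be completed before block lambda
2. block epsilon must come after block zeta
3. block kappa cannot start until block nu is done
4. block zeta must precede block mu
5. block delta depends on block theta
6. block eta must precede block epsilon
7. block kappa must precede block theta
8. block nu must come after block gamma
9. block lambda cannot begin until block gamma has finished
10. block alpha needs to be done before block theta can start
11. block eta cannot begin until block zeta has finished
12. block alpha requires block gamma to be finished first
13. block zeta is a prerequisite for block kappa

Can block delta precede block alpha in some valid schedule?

Following block alpha → block theta → block delta, block alpha must precede block delta in every valid ordering.
So no valid ordering can have block delta before block alpha.

No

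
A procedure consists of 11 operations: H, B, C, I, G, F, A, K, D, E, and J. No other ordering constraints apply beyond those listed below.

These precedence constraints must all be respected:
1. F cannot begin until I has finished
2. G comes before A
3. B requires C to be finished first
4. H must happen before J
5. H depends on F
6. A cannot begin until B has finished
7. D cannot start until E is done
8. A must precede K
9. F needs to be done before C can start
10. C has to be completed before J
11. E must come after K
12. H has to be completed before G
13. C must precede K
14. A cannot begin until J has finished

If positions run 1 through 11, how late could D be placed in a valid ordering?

11

Nothing depends on D, so it can be the final operation, position 11.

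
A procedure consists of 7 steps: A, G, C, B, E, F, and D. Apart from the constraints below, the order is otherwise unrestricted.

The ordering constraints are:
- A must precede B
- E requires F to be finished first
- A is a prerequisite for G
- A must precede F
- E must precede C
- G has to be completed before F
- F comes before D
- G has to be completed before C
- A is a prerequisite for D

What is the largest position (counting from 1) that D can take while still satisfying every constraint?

Nothing depends on D, so it can be the final step, position 7.

7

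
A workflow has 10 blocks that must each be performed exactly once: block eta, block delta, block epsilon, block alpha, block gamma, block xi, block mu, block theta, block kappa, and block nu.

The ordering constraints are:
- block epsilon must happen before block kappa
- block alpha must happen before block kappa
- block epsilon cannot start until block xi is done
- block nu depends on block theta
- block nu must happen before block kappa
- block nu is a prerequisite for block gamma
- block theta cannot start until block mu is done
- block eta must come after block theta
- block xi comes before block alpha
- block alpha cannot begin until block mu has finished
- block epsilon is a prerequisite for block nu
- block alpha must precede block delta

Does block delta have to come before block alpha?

No

There is a chain block alpha → block delta, which puts block alpha before block delta.
So block delta does not have to come before block alpha — it cannot.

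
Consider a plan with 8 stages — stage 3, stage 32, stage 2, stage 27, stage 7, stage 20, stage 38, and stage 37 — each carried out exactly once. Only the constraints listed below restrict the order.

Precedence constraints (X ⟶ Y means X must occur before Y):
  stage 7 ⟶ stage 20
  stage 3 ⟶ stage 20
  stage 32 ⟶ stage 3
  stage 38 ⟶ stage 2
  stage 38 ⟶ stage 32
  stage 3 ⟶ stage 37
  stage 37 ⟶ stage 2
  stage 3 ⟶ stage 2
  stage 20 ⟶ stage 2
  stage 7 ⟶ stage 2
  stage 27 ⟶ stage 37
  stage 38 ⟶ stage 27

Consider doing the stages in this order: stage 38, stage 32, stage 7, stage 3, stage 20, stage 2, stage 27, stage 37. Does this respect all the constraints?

No

In the proposed order, stage 2 appears before stage 37.
But one of the constraints requires stage 37 before stage 2, so this ordering violates it.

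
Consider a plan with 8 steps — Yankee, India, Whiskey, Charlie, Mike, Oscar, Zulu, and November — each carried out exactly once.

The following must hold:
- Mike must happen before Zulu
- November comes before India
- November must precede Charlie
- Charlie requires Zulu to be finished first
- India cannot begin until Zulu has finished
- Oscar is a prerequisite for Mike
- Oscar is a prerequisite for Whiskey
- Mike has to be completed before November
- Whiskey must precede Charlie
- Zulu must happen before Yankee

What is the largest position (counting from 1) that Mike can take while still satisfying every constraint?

Following every chain forward from Mike, the steps that must come later are Yankee, India, Charlie, Zulu, November — 5 of them.
So at least 5 steps follow Mike, putting Mike no later than position 3. That position is achievable by scheduling everything else first.

3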